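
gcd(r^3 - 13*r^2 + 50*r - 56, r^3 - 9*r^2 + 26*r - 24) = r^2 - 6*r + 8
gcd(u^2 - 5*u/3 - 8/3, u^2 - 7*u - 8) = u + 1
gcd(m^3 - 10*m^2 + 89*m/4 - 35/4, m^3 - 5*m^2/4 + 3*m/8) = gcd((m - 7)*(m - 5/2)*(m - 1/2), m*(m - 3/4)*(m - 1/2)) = m - 1/2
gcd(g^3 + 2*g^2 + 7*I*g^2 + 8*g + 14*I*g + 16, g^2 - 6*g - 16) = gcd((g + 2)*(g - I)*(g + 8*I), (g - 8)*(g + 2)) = g + 2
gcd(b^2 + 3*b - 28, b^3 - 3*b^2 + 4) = 1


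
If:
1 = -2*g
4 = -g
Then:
No Solution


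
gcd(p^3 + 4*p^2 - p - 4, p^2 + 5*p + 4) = p^2 + 5*p + 4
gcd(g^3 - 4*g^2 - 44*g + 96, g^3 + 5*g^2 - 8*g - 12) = g^2 + 4*g - 12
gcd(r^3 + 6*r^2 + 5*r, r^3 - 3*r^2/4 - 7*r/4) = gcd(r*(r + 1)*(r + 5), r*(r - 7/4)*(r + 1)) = r^2 + r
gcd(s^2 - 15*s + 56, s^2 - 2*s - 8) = 1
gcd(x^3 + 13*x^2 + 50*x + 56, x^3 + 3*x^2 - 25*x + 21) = x + 7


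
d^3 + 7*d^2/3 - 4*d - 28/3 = (d - 2)*(d + 2)*(d + 7/3)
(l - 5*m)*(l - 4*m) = l^2 - 9*l*m + 20*m^2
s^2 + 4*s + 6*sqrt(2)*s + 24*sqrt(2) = (s + 4)*(s + 6*sqrt(2))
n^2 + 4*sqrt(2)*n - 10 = (n - sqrt(2))*(n + 5*sqrt(2))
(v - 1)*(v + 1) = v^2 - 1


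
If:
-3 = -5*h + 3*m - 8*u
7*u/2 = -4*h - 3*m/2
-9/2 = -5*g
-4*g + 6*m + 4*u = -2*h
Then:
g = 9/10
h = -21/20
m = 21/100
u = 111/100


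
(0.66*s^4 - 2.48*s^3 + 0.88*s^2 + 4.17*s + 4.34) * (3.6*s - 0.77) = 2.376*s^5 - 9.4362*s^4 + 5.0776*s^3 + 14.3344*s^2 + 12.4131*s - 3.3418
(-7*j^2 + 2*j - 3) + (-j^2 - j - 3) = -8*j^2 + j - 6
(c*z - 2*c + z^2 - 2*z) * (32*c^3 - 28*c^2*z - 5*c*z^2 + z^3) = 32*c^4*z - 64*c^4 + 4*c^3*z^2 - 8*c^3*z - 33*c^2*z^3 + 66*c^2*z^2 - 4*c*z^4 + 8*c*z^3 + z^5 - 2*z^4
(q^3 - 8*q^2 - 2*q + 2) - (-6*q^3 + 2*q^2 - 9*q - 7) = 7*q^3 - 10*q^2 + 7*q + 9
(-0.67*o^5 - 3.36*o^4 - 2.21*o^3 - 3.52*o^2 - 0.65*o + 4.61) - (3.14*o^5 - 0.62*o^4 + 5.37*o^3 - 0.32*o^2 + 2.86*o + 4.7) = -3.81*o^5 - 2.74*o^4 - 7.58*o^3 - 3.2*o^2 - 3.51*o - 0.0899999999999999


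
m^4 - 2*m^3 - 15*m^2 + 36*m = m*(m - 3)^2*(m + 4)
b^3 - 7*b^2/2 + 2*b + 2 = (b - 2)^2*(b + 1/2)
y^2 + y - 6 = (y - 2)*(y + 3)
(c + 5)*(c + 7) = c^2 + 12*c + 35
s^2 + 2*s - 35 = (s - 5)*(s + 7)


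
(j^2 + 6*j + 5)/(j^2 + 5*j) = (j + 1)/j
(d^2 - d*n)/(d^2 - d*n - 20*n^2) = d*(-d + n)/(-d^2 + d*n + 20*n^2)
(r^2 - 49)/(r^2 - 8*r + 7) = (r + 7)/(r - 1)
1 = 1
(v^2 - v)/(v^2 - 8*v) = (v - 1)/(v - 8)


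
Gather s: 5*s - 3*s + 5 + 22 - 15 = 2*s + 12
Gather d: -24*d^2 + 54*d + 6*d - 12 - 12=-24*d^2 + 60*d - 24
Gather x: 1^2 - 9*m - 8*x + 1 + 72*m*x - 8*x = -9*m + x*(72*m - 16) + 2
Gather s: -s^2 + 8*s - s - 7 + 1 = -s^2 + 7*s - 6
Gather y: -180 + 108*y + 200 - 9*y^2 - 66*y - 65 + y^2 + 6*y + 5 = -8*y^2 + 48*y - 40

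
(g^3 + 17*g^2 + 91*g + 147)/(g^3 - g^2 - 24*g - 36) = (g^2 + 14*g + 49)/(g^2 - 4*g - 12)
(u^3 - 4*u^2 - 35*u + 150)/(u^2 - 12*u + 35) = (u^2 + u - 30)/(u - 7)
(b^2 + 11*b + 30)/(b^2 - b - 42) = (b + 5)/(b - 7)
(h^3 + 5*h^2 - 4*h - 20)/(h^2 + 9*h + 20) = (h^2 - 4)/(h + 4)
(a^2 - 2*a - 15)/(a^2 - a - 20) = (a + 3)/(a + 4)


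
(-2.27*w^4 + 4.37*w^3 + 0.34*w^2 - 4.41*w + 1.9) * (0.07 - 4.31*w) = 9.7837*w^5 - 18.9936*w^4 - 1.1595*w^3 + 19.0309*w^2 - 8.4977*w + 0.133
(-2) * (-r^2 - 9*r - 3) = 2*r^2 + 18*r + 6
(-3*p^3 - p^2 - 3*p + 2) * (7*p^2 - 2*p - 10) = -21*p^5 - p^4 + 11*p^3 + 30*p^2 + 26*p - 20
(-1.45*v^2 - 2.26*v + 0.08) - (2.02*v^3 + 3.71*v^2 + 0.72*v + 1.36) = -2.02*v^3 - 5.16*v^2 - 2.98*v - 1.28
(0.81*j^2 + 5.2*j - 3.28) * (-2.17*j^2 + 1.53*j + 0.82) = -1.7577*j^4 - 10.0447*j^3 + 15.7378*j^2 - 0.7544*j - 2.6896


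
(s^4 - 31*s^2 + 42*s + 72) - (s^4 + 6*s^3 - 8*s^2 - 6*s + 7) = -6*s^3 - 23*s^2 + 48*s + 65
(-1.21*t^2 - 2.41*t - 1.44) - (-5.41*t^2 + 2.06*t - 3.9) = 4.2*t^2 - 4.47*t + 2.46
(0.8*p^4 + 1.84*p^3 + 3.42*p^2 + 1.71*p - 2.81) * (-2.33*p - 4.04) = -1.864*p^5 - 7.5192*p^4 - 15.4022*p^3 - 17.8011*p^2 - 0.3611*p + 11.3524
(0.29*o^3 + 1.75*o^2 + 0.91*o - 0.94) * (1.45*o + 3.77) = 0.4205*o^4 + 3.6308*o^3 + 7.917*o^2 + 2.0677*o - 3.5438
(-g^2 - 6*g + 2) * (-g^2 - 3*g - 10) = g^4 + 9*g^3 + 26*g^2 + 54*g - 20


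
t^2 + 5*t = t*(t + 5)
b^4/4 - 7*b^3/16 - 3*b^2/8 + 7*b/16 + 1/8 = (b/4 + 1/4)*(b - 2)*(b - 1)*(b + 1/4)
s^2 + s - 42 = (s - 6)*(s + 7)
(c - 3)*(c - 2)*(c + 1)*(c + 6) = c^4 + 2*c^3 - 23*c^2 + 12*c + 36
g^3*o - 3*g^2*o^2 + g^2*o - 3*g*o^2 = g*(g - 3*o)*(g*o + o)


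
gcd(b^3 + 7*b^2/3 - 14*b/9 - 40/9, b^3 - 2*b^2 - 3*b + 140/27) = b^2 + b/3 - 20/9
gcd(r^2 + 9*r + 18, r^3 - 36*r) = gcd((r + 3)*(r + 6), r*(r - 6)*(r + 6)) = r + 6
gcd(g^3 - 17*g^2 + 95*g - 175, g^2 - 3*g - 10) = g - 5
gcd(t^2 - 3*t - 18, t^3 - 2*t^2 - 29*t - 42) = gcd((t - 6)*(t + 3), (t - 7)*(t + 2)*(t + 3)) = t + 3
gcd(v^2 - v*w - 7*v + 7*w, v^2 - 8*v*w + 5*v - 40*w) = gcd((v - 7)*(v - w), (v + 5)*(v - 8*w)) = 1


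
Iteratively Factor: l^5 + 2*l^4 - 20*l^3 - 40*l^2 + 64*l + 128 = (l - 2)*(l^4 + 4*l^3 - 12*l^2 - 64*l - 64) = (l - 2)*(l + 2)*(l^3 + 2*l^2 - 16*l - 32) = (l - 2)*(l + 2)^2*(l^2 - 16) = (l - 2)*(l + 2)^2*(l + 4)*(l - 4)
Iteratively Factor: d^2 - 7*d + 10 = (d - 2)*(d - 5)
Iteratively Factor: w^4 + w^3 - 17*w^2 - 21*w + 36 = (w - 1)*(w^3 + 2*w^2 - 15*w - 36) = (w - 1)*(w + 3)*(w^2 - w - 12) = (w - 4)*(w - 1)*(w + 3)*(w + 3)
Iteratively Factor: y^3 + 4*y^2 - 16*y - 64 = (y + 4)*(y^2 - 16) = (y - 4)*(y + 4)*(y + 4)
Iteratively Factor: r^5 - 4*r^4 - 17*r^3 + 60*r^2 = (r - 5)*(r^4 + r^3 - 12*r^2) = (r - 5)*(r + 4)*(r^3 - 3*r^2) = r*(r - 5)*(r + 4)*(r^2 - 3*r) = r^2*(r - 5)*(r + 4)*(r - 3)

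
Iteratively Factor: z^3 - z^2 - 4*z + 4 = (z - 2)*(z^2 + z - 2) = (z - 2)*(z + 2)*(z - 1)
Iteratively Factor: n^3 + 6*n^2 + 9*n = (n + 3)*(n^2 + 3*n) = (n + 3)^2*(n)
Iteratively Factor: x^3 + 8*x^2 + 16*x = (x)*(x^2 + 8*x + 16) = x*(x + 4)*(x + 4)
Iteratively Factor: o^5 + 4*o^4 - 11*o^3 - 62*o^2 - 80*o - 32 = (o - 4)*(o^4 + 8*o^3 + 21*o^2 + 22*o + 8) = (o - 4)*(o + 1)*(o^3 + 7*o^2 + 14*o + 8) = (o - 4)*(o + 1)*(o + 2)*(o^2 + 5*o + 4) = (o - 4)*(o + 1)*(o + 2)*(o + 4)*(o + 1)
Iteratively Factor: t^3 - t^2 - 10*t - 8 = (t + 1)*(t^2 - 2*t - 8) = (t - 4)*(t + 1)*(t + 2)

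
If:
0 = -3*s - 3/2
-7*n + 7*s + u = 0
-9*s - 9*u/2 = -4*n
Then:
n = -9/22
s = -1/2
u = 7/11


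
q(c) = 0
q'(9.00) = 0.00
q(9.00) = 0.00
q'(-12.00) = 0.00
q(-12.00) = 0.00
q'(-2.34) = 0.00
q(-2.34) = 0.00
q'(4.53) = 0.00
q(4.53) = 0.00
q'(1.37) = 0.00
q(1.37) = 0.00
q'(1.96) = 0.00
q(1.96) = 0.00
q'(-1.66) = 0.00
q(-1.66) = 0.00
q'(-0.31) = 0.00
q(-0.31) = 0.00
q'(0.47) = 0.00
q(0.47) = 0.00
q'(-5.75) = 0.00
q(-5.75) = 0.00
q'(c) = 0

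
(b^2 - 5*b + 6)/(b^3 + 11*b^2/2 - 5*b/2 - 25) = 2*(b - 3)/(2*b^2 + 15*b + 25)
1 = 1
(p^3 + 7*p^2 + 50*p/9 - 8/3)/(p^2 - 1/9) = (3*p^2 + 22*p + 24)/(3*p + 1)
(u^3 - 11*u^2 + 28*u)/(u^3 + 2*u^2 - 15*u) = (u^2 - 11*u + 28)/(u^2 + 2*u - 15)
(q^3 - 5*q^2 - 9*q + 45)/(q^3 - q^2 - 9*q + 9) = (q - 5)/(q - 1)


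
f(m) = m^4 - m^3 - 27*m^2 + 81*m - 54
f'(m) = 4*m^3 - 3*m^2 - 54*m + 81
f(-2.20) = -328.81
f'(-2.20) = 142.69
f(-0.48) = -98.94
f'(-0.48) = 105.79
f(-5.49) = -238.58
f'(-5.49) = -374.84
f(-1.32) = -202.63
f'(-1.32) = 137.85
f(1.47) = 8.22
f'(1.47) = 7.84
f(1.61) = 8.97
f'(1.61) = 2.98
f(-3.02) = -434.15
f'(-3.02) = 106.54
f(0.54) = -18.21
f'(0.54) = 51.60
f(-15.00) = 46656.00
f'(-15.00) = -13284.00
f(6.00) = 540.00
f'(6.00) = 513.00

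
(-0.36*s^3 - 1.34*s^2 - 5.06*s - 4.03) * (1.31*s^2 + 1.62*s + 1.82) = -0.4716*s^5 - 2.3386*s^4 - 9.4546*s^3 - 15.9153*s^2 - 15.7378*s - 7.3346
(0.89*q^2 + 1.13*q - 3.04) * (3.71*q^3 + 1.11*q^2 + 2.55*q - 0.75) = 3.3019*q^5 + 5.1802*q^4 - 7.7546*q^3 - 1.1604*q^2 - 8.5995*q + 2.28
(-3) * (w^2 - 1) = 3 - 3*w^2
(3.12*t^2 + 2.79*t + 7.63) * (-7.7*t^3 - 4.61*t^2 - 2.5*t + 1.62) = -24.024*t^5 - 35.8662*t^4 - 79.4129*t^3 - 37.0949*t^2 - 14.5552*t + 12.3606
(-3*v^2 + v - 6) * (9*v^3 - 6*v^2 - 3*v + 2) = -27*v^5 + 27*v^4 - 51*v^3 + 27*v^2 + 20*v - 12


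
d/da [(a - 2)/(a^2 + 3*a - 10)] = -1/(a^2 + 10*a + 25)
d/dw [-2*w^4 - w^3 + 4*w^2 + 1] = w*(-8*w^2 - 3*w + 8)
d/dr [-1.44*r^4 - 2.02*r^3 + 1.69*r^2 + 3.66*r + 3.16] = -5.76*r^3 - 6.06*r^2 + 3.38*r + 3.66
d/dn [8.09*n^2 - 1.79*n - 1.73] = 16.18*n - 1.79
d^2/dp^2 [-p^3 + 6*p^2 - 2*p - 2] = 12 - 6*p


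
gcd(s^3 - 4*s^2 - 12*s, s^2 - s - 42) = 1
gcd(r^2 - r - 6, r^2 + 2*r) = r + 2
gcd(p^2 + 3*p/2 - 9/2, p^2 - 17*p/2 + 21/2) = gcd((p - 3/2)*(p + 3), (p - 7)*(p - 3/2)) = p - 3/2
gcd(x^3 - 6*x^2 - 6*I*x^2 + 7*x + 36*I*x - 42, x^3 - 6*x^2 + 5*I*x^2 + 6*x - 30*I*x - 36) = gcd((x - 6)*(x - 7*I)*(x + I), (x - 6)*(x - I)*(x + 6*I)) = x - 6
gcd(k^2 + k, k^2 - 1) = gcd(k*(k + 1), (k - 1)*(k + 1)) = k + 1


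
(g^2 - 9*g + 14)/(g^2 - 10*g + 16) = (g - 7)/(g - 8)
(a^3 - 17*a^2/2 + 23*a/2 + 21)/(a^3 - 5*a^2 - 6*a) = (a - 7/2)/a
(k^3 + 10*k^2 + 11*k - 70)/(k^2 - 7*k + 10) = (k^2 + 12*k + 35)/(k - 5)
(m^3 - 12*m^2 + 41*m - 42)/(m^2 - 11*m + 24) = (m^2 - 9*m + 14)/(m - 8)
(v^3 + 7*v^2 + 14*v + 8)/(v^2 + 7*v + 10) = (v^2 + 5*v + 4)/(v + 5)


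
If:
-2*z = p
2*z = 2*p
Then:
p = 0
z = 0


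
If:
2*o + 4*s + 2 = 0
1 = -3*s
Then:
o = -1/3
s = -1/3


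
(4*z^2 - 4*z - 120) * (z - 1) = 4*z^3 - 8*z^2 - 116*z + 120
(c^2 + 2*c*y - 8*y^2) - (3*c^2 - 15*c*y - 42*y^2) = -2*c^2 + 17*c*y + 34*y^2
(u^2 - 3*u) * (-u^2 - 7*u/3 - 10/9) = -u^4 + 2*u^3/3 + 53*u^2/9 + 10*u/3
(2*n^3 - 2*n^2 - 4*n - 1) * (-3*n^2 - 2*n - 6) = -6*n^5 + 2*n^4 + 4*n^3 + 23*n^2 + 26*n + 6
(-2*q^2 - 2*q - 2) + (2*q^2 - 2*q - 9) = -4*q - 11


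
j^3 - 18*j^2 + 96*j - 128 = (j - 8)^2*(j - 2)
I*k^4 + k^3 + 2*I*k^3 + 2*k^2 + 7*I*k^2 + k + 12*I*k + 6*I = (k + 1)*(k - 3*I)*(k + 2*I)*(I*k + I)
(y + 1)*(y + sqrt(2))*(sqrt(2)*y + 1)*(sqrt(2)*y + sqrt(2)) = 2*y^4 + 4*y^3 + 3*sqrt(2)*y^3 + 4*y^2 + 6*sqrt(2)*y^2 + 4*y + 3*sqrt(2)*y + 2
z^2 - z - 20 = (z - 5)*(z + 4)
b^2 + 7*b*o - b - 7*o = (b - 1)*(b + 7*o)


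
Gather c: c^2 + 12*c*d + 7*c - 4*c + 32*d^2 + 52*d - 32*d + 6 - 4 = c^2 + c*(12*d + 3) + 32*d^2 + 20*d + 2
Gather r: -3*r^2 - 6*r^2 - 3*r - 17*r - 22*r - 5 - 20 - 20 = -9*r^2 - 42*r - 45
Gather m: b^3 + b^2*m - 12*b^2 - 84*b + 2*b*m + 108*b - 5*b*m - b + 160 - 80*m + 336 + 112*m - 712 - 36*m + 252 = b^3 - 12*b^2 + 23*b + m*(b^2 - 3*b - 4) + 36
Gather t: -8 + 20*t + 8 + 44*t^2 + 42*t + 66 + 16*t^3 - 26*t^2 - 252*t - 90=16*t^3 + 18*t^2 - 190*t - 24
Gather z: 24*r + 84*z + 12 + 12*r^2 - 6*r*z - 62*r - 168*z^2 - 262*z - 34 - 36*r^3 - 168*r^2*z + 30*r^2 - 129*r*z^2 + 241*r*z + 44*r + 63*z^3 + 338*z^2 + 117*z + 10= -36*r^3 + 42*r^2 + 6*r + 63*z^3 + z^2*(170 - 129*r) + z*(-168*r^2 + 235*r - 61) - 12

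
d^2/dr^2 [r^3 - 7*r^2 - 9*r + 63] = 6*r - 14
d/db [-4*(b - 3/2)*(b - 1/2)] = 8 - 8*b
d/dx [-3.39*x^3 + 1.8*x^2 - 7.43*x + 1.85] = -10.17*x^2 + 3.6*x - 7.43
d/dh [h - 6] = 1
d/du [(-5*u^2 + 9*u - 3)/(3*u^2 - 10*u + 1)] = (23*u^2 + 8*u - 21)/(9*u^4 - 60*u^3 + 106*u^2 - 20*u + 1)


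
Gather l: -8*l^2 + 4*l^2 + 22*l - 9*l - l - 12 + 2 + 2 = -4*l^2 + 12*l - 8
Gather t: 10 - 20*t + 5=15 - 20*t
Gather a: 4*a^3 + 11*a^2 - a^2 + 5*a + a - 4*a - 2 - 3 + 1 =4*a^3 + 10*a^2 + 2*a - 4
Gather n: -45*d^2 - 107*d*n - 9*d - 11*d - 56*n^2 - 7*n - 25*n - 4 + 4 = -45*d^2 - 20*d - 56*n^2 + n*(-107*d - 32)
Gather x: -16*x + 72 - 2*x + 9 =81 - 18*x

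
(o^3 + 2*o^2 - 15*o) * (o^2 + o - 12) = o^5 + 3*o^4 - 25*o^3 - 39*o^2 + 180*o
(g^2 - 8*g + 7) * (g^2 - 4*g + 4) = g^4 - 12*g^3 + 43*g^2 - 60*g + 28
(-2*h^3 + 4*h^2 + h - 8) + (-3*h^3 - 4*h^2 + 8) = -5*h^3 + h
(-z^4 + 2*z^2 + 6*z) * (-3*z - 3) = 3*z^5 + 3*z^4 - 6*z^3 - 24*z^2 - 18*z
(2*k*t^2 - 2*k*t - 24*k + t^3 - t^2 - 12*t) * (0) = 0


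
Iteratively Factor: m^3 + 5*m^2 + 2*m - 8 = (m - 1)*(m^2 + 6*m + 8) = (m - 1)*(m + 2)*(m + 4)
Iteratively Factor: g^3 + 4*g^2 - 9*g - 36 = (g + 4)*(g^2 - 9) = (g - 3)*(g + 4)*(g + 3)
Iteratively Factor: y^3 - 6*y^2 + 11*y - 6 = (y - 2)*(y^2 - 4*y + 3) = (y - 3)*(y - 2)*(y - 1)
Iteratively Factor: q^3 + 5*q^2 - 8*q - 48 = (q + 4)*(q^2 + q - 12) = (q + 4)^2*(q - 3)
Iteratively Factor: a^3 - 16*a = (a)*(a^2 - 16) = a*(a + 4)*(a - 4)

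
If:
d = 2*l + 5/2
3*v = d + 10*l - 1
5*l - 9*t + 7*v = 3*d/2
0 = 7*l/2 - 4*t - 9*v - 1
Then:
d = 3737/1650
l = -97/825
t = -277/660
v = 49/1650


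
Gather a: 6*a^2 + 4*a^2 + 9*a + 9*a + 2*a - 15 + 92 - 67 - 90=10*a^2 + 20*a - 80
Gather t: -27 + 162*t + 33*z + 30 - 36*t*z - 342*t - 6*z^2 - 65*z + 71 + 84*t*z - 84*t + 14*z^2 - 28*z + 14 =t*(48*z - 264) + 8*z^2 - 60*z + 88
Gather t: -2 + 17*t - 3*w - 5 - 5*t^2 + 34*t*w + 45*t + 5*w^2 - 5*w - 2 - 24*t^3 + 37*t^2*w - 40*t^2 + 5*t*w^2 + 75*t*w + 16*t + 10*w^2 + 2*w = -24*t^3 + t^2*(37*w - 45) + t*(5*w^2 + 109*w + 78) + 15*w^2 - 6*w - 9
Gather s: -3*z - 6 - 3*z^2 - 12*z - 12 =-3*z^2 - 15*z - 18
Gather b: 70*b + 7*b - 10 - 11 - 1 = 77*b - 22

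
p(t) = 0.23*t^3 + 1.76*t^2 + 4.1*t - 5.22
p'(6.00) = 50.06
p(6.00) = 132.42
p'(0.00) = 4.10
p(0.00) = -5.22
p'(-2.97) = -0.27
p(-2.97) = -7.90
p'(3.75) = 27.00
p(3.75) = 47.03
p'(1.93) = 13.46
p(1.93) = 10.90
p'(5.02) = 39.16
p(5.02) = 88.81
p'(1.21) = 9.37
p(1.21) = 2.73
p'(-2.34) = -0.36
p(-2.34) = -8.12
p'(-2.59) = -0.39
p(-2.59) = -8.03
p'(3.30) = 23.23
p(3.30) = 35.74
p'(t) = 0.69*t^2 + 3.52*t + 4.1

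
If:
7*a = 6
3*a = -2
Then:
No Solution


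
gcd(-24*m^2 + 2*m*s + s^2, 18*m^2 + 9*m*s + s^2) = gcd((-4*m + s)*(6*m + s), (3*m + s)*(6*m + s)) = 6*m + s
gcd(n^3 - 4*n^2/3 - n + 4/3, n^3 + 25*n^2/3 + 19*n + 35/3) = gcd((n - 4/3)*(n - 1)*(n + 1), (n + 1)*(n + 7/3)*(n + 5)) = n + 1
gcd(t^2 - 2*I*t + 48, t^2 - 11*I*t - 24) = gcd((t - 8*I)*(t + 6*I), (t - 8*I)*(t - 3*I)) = t - 8*I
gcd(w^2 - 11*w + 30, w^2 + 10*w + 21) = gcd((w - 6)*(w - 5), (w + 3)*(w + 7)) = 1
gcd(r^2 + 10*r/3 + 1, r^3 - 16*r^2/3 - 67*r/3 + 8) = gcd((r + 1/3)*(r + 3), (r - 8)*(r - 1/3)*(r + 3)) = r + 3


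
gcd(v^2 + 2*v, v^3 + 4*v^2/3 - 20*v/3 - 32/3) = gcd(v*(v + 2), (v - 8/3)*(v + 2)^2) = v + 2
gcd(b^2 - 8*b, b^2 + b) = b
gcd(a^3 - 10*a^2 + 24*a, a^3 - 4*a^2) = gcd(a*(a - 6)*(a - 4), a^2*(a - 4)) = a^2 - 4*a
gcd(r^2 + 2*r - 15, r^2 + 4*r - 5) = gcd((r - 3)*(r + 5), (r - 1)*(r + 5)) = r + 5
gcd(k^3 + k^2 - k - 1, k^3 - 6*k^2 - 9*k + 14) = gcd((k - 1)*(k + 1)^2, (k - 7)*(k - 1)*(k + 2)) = k - 1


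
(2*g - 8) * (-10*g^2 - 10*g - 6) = -20*g^3 + 60*g^2 + 68*g + 48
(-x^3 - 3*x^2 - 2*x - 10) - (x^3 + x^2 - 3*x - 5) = -2*x^3 - 4*x^2 + x - 5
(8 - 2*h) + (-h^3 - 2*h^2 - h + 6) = -h^3 - 2*h^2 - 3*h + 14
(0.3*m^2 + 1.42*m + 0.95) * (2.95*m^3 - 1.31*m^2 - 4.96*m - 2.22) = 0.885*m^5 + 3.796*m^4 - 0.5457*m^3 - 8.9537*m^2 - 7.8644*m - 2.109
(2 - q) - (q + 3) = -2*q - 1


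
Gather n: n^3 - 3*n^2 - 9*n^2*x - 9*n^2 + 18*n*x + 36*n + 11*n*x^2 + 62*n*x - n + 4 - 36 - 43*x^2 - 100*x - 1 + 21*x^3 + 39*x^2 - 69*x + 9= n^3 + n^2*(-9*x - 12) + n*(11*x^2 + 80*x + 35) + 21*x^3 - 4*x^2 - 169*x - 24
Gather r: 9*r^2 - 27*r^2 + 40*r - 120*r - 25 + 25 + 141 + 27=-18*r^2 - 80*r + 168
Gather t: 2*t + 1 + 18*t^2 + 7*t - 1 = 18*t^2 + 9*t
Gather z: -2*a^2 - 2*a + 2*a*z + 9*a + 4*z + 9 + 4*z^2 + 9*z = -2*a^2 + 7*a + 4*z^2 + z*(2*a + 13) + 9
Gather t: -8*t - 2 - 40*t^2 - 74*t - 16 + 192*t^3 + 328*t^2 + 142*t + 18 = 192*t^3 + 288*t^2 + 60*t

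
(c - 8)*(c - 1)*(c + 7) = c^3 - 2*c^2 - 55*c + 56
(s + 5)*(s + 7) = s^2 + 12*s + 35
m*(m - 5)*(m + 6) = m^3 + m^2 - 30*m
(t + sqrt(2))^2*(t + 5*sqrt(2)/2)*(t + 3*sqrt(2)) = t^4 + 15*sqrt(2)*t^3/2 + 39*t^2 + 41*sqrt(2)*t + 30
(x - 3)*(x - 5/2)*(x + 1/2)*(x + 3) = x^4 - 2*x^3 - 41*x^2/4 + 18*x + 45/4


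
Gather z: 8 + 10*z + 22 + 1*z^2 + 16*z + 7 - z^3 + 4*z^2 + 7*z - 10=-z^3 + 5*z^2 + 33*z + 27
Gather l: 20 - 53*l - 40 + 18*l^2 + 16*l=18*l^2 - 37*l - 20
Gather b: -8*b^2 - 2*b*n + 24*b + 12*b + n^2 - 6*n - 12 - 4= -8*b^2 + b*(36 - 2*n) + n^2 - 6*n - 16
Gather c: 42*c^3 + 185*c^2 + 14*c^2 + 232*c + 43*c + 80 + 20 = 42*c^3 + 199*c^2 + 275*c + 100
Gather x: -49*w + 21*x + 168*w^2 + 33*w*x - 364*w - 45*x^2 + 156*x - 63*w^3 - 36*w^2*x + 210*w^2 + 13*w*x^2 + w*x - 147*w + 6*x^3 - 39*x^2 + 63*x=-63*w^3 + 378*w^2 - 560*w + 6*x^3 + x^2*(13*w - 84) + x*(-36*w^2 + 34*w + 240)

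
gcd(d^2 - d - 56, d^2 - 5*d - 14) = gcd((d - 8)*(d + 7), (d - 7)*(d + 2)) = 1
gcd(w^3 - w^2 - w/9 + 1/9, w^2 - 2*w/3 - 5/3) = 1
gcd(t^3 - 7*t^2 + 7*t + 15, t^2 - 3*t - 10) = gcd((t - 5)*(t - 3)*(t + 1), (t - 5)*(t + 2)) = t - 5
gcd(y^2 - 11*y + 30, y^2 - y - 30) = y - 6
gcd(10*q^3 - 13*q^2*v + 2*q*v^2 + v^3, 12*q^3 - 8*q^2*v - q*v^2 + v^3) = 2*q - v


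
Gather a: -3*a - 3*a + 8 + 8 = 16 - 6*a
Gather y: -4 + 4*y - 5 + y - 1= 5*y - 10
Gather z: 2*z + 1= 2*z + 1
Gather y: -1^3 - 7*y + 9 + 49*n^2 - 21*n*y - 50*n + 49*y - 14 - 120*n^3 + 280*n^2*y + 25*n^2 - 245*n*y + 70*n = -120*n^3 + 74*n^2 + 20*n + y*(280*n^2 - 266*n + 42) - 6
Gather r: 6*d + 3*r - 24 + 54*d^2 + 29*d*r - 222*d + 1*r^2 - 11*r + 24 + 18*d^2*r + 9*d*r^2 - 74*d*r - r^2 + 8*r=54*d^2 + 9*d*r^2 - 216*d + r*(18*d^2 - 45*d)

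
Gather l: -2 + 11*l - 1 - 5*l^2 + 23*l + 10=-5*l^2 + 34*l + 7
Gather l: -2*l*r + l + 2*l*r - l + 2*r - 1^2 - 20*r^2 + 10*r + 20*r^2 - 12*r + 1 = 0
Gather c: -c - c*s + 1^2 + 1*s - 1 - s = c*(-s - 1)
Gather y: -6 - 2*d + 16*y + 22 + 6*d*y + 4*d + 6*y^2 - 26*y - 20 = 2*d + 6*y^2 + y*(6*d - 10) - 4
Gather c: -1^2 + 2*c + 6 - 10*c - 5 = -8*c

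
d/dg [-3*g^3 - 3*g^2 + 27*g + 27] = -9*g^2 - 6*g + 27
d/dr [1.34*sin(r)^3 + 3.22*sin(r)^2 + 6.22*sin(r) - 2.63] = (4.02*sin(r)^2 + 6.44*sin(r) + 6.22)*cos(r)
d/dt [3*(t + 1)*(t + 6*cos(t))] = 3*t - 3*(t + 1)*(6*sin(t) - 1) + 18*cos(t)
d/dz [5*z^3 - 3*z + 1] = 15*z^2 - 3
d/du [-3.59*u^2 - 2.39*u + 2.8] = -7.18*u - 2.39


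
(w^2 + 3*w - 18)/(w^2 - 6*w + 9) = (w + 6)/(w - 3)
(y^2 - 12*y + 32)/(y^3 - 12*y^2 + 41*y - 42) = (y^2 - 12*y + 32)/(y^3 - 12*y^2 + 41*y - 42)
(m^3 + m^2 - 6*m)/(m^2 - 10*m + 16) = m*(m + 3)/(m - 8)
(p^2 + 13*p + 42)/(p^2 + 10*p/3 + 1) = 3*(p^2 + 13*p + 42)/(3*p^2 + 10*p + 3)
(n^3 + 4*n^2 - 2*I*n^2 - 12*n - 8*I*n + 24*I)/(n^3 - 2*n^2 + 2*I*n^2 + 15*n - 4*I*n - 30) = (n^2 + 2*n*(3 - I) - 12*I)/(n^2 + 2*I*n + 15)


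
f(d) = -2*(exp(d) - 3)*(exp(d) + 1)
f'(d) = -2*(exp(d) - 3)*exp(d) - 2*(exp(d) + 1)*exp(d) = 4*(1 - exp(d))*exp(d)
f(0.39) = 7.54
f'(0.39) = -2.82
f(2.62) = -316.40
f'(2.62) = -699.74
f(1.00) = 2.10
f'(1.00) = -18.68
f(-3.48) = 6.12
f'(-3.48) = 0.12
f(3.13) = -948.94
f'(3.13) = -2001.38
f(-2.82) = 6.23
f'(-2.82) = 0.22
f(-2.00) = 6.50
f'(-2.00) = 0.47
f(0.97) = 2.63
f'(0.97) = -17.28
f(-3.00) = 6.19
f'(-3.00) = 0.19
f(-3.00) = 6.19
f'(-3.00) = 0.19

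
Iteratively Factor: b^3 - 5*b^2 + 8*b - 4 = (b - 2)*(b^2 - 3*b + 2) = (b - 2)*(b - 1)*(b - 2)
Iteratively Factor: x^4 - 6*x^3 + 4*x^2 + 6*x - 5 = (x - 5)*(x^3 - x^2 - x + 1) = (x - 5)*(x - 1)*(x^2 - 1) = (x - 5)*(x - 1)*(x + 1)*(x - 1)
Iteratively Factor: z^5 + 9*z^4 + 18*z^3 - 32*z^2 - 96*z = (z - 2)*(z^4 + 11*z^3 + 40*z^2 + 48*z) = (z - 2)*(z + 3)*(z^3 + 8*z^2 + 16*z) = z*(z - 2)*(z + 3)*(z^2 + 8*z + 16) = z*(z - 2)*(z + 3)*(z + 4)*(z + 4)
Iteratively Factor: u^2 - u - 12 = (u + 3)*(u - 4)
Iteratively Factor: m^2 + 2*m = (m)*(m + 2)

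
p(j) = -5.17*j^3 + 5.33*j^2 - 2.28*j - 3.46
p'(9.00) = -1162.65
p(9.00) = -3361.18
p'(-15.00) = -3651.93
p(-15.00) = 18678.74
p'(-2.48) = -124.11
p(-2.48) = 113.83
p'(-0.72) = -18.00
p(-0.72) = 2.87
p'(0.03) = -1.97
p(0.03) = -3.52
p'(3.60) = -164.91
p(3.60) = -183.80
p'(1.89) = -37.54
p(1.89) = -23.63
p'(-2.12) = -94.59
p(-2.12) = 74.59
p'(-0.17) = -4.54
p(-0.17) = -2.89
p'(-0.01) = -2.39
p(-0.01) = -3.44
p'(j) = -15.51*j^2 + 10.66*j - 2.28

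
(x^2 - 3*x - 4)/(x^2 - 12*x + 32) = (x + 1)/(x - 8)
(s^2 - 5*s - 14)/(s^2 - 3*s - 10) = (s - 7)/(s - 5)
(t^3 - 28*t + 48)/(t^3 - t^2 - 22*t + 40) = (t + 6)/(t + 5)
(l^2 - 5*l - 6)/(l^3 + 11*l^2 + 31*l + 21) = (l - 6)/(l^2 + 10*l + 21)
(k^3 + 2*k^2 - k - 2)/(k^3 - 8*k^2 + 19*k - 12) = (k^2 + 3*k + 2)/(k^2 - 7*k + 12)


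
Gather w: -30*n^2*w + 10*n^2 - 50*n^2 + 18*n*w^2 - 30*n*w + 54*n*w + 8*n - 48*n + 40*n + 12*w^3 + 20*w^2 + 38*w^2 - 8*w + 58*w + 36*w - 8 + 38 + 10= -40*n^2 + 12*w^3 + w^2*(18*n + 58) + w*(-30*n^2 + 24*n + 86) + 40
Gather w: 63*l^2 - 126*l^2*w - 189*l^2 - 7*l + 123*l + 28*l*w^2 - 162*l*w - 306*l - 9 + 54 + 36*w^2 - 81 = -126*l^2 - 190*l + w^2*(28*l + 36) + w*(-126*l^2 - 162*l) - 36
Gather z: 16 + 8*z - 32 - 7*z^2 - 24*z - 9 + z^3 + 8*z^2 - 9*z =z^3 + z^2 - 25*z - 25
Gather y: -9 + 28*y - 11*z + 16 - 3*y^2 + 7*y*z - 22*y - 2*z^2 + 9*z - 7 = -3*y^2 + y*(7*z + 6) - 2*z^2 - 2*z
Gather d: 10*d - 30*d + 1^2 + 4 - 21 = -20*d - 16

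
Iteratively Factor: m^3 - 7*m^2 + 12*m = (m - 3)*(m^2 - 4*m) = m*(m - 3)*(m - 4)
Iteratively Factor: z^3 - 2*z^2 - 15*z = (z + 3)*(z^2 - 5*z) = (z - 5)*(z + 3)*(z)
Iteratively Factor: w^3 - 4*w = (w - 2)*(w^2 + 2*w) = (w - 2)*(w + 2)*(w)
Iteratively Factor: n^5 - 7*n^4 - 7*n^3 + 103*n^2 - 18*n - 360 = (n - 4)*(n^4 - 3*n^3 - 19*n^2 + 27*n + 90) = (n - 4)*(n + 2)*(n^3 - 5*n^2 - 9*n + 45) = (n - 4)*(n + 2)*(n + 3)*(n^2 - 8*n + 15) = (n - 5)*(n - 4)*(n + 2)*(n + 3)*(n - 3)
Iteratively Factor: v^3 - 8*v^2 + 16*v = (v)*(v^2 - 8*v + 16) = v*(v - 4)*(v - 4)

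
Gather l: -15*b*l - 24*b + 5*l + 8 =-24*b + l*(5 - 15*b) + 8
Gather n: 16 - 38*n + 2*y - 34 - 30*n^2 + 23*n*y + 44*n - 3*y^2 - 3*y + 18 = -30*n^2 + n*(23*y + 6) - 3*y^2 - y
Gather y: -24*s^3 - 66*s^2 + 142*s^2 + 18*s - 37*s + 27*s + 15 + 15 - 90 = -24*s^3 + 76*s^2 + 8*s - 60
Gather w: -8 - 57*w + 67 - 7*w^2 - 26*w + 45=-7*w^2 - 83*w + 104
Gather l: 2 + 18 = 20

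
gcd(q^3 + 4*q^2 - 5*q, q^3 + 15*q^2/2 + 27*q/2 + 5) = q + 5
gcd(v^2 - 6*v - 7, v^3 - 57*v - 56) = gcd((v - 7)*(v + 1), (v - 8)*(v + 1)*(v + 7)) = v + 1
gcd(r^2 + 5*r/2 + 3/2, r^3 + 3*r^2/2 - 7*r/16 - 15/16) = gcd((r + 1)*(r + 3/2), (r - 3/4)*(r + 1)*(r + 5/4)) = r + 1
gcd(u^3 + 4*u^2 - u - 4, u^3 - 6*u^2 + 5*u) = u - 1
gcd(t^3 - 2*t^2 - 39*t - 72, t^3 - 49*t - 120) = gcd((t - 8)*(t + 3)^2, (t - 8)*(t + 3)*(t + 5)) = t^2 - 5*t - 24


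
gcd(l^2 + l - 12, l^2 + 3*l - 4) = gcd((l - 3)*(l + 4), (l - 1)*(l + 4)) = l + 4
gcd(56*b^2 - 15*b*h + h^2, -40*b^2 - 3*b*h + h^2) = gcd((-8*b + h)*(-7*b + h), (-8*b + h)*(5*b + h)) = 8*b - h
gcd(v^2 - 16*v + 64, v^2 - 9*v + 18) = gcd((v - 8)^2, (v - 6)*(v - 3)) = 1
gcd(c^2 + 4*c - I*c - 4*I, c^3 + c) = c - I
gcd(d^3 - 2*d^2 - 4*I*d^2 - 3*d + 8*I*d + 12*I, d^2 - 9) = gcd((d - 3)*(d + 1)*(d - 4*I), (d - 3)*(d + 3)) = d - 3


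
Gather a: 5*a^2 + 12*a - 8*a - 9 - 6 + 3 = 5*a^2 + 4*a - 12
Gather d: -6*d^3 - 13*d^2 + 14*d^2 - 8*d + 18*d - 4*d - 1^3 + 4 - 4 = -6*d^3 + d^2 + 6*d - 1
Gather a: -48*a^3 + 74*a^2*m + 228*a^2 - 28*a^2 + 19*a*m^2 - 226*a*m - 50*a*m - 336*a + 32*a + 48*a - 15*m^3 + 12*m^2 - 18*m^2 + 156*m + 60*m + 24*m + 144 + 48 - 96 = -48*a^3 + a^2*(74*m + 200) + a*(19*m^2 - 276*m - 256) - 15*m^3 - 6*m^2 + 240*m + 96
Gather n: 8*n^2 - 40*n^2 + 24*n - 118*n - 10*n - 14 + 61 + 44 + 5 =-32*n^2 - 104*n + 96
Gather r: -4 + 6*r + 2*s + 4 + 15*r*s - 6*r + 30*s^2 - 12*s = 15*r*s + 30*s^2 - 10*s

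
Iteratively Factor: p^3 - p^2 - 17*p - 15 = (p + 1)*(p^2 - 2*p - 15) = (p - 5)*(p + 1)*(p + 3)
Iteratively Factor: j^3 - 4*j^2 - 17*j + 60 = (j - 3)*(j^2 - j - 20) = (j - 5)*(j - 3)*(j + 4)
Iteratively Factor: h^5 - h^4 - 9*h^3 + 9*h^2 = (h - 1)*(h^4 - 9*h^2) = (h - 3)*(h - 1)*(h^3 + 3*h^2) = h*(h - 3)*(h - 1)*(h^2 + 3*h) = h^2*(h - 3)*(h - 1)*(h + 3)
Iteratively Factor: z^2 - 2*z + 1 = (z - 1)*(z - 1)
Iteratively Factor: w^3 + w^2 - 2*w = (w + 2)*(w^2 - w) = w*(w + 2)*(w - 1)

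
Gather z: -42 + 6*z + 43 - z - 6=5*z - 5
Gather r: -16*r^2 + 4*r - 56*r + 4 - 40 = -16*r^2 - 52*r - 36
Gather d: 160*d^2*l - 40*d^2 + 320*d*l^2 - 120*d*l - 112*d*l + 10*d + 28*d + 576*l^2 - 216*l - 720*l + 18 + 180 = d^2*(160*l - 40) + d*(320*l^2 - 232*l + 38) + 576*l^2 - 936*l + 198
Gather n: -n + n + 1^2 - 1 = 0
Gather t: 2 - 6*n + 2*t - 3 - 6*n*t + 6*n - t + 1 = t*(1 - 6*n)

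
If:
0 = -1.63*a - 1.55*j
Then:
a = -0.950920245398773*j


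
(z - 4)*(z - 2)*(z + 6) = z^3 - 28*z + 48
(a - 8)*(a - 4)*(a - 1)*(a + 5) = a^4 - 8*a^3 - 21*a^2 + 188*a - 160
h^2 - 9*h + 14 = (h - 7)*(h - 2)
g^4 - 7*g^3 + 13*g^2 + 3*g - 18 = (g - 3)^2*(g - 2)*(g + 1)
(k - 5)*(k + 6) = k^2 + k - 30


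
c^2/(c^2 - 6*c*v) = c/(c - 6*v)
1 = 1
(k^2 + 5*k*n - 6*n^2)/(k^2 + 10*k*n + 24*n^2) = (k - n)/(k + 4*n)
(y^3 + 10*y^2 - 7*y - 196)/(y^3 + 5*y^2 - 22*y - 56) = (y + 7)/(y + 2)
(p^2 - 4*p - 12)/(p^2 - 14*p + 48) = (p + 2)/(p - 8)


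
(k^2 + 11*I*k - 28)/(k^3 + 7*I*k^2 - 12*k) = (k + 7*I)/(k*(k + 3*I))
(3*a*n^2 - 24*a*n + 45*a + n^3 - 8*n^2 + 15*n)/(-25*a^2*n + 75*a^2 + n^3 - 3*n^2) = (-3*a*n + 15*a - n^2 + 5*n)/(25*a^2 - n^2)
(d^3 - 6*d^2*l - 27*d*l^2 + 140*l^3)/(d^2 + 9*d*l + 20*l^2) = (d^2 - 11*d*l + 28*l^2)/(d + 4*l)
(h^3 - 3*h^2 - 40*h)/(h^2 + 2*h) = (h^2 - 3*h - 40)/(h + 2)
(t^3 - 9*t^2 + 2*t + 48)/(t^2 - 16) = (t^3 - 9*t^2 + 2*t + 48)/(t^2 - 16)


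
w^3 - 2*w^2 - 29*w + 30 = (w - 6)*(w - 1)*(w + 5)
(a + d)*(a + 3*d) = a^2 + 4*a*d + 3*d^2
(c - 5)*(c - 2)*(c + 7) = c^3 - 39*c + 70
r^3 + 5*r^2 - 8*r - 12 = (r - 2)*(r + 1)*(r + 6)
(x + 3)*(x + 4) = x^2 + 7*x + 12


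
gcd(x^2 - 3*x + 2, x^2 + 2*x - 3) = x - 1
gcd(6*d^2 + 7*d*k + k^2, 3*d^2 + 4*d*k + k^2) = d + k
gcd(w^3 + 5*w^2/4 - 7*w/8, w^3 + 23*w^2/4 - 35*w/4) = w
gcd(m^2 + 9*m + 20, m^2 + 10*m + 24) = m + 4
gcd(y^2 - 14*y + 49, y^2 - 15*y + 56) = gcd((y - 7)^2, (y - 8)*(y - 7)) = y - 7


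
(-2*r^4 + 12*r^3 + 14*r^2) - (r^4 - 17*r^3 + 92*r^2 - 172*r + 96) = -3*r^4 + 29*r^3 - 78*r^2 + 172*r - 96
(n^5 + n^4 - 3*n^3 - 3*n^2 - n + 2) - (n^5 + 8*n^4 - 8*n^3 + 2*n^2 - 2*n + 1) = -7*n^4 + 5*n^3 - 5*n^2 + n + 1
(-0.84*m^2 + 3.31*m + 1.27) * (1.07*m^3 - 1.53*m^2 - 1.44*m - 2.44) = -0.8988*m^5 + 4.8269*m^4 - 2.4958*m^3 - 4.6599*m^2 - 9.9052*m - 3.0988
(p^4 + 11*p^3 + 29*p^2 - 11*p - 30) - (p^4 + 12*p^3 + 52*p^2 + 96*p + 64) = -p^3 - 23*p^2 - 107*p - 94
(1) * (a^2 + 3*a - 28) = a^2 + 3*a - 28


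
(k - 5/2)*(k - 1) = k^2 - 7*k/2 + 5/2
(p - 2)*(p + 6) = p^2 + 4*p - 12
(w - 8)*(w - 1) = w^2 - 9*w + 8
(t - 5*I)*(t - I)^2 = t^3 - 7*I*t^2 - 11*t + 5*I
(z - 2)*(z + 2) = z^2 - 4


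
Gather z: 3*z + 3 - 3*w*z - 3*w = -3*w + z*(3 - 3*w) + 3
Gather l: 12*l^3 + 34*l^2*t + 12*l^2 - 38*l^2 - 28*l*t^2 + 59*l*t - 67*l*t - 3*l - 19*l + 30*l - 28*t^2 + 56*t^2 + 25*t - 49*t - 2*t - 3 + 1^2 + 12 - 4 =12*l^3 + l^2*(34*t - 26) + l*(-28*t^2 - 8*t + 8) + 28*t^2 - 26*t + 6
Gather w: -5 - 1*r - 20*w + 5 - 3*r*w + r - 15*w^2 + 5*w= -15*w^2 + w*(-3*r - 15)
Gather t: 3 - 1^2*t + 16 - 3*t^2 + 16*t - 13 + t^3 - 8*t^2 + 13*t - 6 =t^3 - 11*t^2 + 28*t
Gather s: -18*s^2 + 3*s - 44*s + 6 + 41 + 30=-18*s^2 - 41*s + 77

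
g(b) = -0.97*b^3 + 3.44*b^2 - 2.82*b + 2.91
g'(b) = -2.91*b^2 + 6.88*b - 2.82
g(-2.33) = 40.43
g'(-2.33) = -34.65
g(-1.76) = 23.82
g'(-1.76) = -23.94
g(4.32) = -23.28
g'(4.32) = -27.41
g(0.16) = 2.54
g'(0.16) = -1.79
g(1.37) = 3.01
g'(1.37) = 1.14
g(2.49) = 2.24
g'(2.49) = -3.73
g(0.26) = 2.39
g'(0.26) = -1.23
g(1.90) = 3.32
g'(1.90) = -0.25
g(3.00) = -0.78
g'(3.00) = -8.37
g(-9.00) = 1014.06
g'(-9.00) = -300.45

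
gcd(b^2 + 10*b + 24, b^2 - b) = 1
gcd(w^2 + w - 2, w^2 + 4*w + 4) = w + 2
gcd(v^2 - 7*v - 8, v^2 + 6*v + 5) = v + 1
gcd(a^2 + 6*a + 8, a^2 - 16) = a + 4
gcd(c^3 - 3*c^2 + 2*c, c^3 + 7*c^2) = c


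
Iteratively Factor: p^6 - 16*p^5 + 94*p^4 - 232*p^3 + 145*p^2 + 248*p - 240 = (p - 1)*(p^5 - 15*p^4 + 79*p^3 - 153*p^2 - 8*p + 240) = (p - 1)*(p + 1)*(p^4 - 16*p^3 + 95*p^2 - 248*p + 240) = (p - 4)*(p - 1)*(p + 1)*(p^3 - 12*p^2 + 47*p - 60) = (p - 5)*(p - 4)*(p - 1)*(p + 1)*(p^2 - 7*p + 12) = (p - 5)*(p - 4)^2*(p - 1)*(p + 1)*(p - 3)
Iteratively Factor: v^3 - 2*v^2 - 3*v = (v + 1)*(v^2 - 3*v) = v*(v + 1)*(v - 3)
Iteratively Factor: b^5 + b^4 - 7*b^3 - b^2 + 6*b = (b + 3)*(b^4 - 2*b^3 - b^2 + 2*b) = (b - 1)*(b + 3)*(b^3 - b^2 - 2*b) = b*(b - 1)*(b + 3)*(b^2 - b - 2) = b*(b - 1)*(b + 1)*(b + 3)*(b - 2)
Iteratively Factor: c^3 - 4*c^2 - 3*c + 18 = (c - 3)*(c^2 - c - 6) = (c - 3)^2*(c + 2)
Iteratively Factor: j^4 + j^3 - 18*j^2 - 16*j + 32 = (j - 1)*(j^3 + 2*j^2 - 16*j - 32) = (j - 1)*(j + 4)*(j^2 - 2*j - 8) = (j - 4)*(j - 1)*(j + 4)*(j + 2)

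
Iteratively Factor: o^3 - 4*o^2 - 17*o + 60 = (o - 3)*(o^2 - o - 20) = (o - 5)*(o - 3)*(o + 4)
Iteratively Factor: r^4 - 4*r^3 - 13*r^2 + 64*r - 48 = (r - 3)*(r^3 - r^2 - 16*r + 16) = (r - 3)*(r - 1)*(r^2 - 16) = (r - 3)*(r - 1)*(r + 4)*(r - 4)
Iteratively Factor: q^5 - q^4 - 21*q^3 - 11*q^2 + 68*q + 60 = (q + 2)*(q^4 - 3*q^3 - 15*q^2 + 19*q + 30) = (q + 2)*(q + 3)*(q^3 - 6*q^2 + 3*q + 10) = (q + 1)*(q + 2)*(q + 3)*(q^2 - 7*q + 10) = (q - 5)*(q + 1)*(q + 2)*(q + 3)*(q - 2)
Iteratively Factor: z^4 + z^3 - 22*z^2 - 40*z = (z + 4)*(z^3 - 3*z^2 - 10*z) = (z - 5)*(z + 4)*(z^2 + 2*z) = z*(z - 5)*(z + 4)*(z + 2)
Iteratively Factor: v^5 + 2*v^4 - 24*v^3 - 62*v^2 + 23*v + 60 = (v - 5)*(v^4 + 7*v^3 + 11*v^2 - 7*v - 12) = (v - 5)*(v + 1)*(v^3 + 6*v^2 + 5*v - 12) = (v - 5)*(v + 1)*(v + 3)*(v^2 + 3*v - 4) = (v - 5)*(v + 1)*(v + 3)*(v + 4)*(v - 1)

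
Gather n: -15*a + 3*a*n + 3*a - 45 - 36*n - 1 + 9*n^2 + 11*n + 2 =-12*a + 9*n^2 + n*(3*a - 25) - 44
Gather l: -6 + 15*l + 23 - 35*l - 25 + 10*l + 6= -10*l - 2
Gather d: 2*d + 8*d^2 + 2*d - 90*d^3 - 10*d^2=-90*d^3 - 2*d^2 + 4*d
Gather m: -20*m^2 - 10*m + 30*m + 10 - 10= -20*m^2 + 20*m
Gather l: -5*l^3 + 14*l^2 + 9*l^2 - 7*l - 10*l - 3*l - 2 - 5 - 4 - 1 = -5*l^3 + 23*l^2 - 20*l - 12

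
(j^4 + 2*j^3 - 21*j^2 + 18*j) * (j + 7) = j^5 + 9*j^4 - 7*j^3 - 129*j^2 + 126*j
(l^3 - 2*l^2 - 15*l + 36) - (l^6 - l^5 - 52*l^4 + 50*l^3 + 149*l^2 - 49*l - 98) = -l^6 + l^5 + 52*l^4 - 49*l^3 - 151*l^2 + 34*l + 134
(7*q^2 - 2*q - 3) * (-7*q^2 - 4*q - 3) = -49*q^4 - 14*q^3 + 8*q^2 + 18*q + 9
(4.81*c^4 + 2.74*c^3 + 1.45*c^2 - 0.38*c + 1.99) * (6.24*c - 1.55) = 30.0144*c^5 + 9.6421*c^4 + 4.801*c^3 - 4.6187*c^2 + 13.0066*c - 3.0845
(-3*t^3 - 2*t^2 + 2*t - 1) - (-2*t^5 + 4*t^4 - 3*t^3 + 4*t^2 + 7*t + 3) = 2*t^5 - 4*t^4 - 6*t^2 - 5*t - 4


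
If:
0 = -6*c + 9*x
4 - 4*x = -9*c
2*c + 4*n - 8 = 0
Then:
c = -12/19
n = 44/19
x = -8/19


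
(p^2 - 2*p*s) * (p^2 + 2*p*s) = p^4 - 4*p^2*s^2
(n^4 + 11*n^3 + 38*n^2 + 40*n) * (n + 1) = n^5 + 12*n^4 + 49*n^3 + 78*n^2 + 40*n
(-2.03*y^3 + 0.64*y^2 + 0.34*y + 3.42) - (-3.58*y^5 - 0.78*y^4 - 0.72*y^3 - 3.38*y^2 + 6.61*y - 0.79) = 3.58*y^5 + 0.78*y^4 - 1.31*y^3 + 4.02*y^2 - 6.27*y + 4.21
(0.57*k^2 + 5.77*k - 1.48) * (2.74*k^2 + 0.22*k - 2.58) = 1.5618*k^4 + 15.9352*k^3 - 4.2564*k^2 - 15.2122*k + 3.8184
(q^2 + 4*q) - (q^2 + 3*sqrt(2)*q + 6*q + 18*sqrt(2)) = -3*sqrt(2)*q - 2*q - 18*sqrt(2)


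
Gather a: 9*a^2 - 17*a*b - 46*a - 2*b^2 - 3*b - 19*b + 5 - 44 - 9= 9*a^2 + a*(-17*b - 46) - 2*b^2 - 22*b - 48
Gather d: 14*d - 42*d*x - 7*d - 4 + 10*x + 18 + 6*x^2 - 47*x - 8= d*(7 - 42*x) + 6*x^2 - 37*x + 6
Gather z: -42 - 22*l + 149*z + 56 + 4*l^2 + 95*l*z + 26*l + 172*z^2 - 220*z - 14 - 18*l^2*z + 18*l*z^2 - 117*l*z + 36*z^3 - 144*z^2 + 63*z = 4*l^2 + 4*l + 36*z^3 + z^2*(18*l + 28) + z*(-18*l^2 - 22*l - 8)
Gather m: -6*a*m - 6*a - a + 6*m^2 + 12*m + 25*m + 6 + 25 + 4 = -7*a + 6*m^2 + m*(37 - 6*a) + 35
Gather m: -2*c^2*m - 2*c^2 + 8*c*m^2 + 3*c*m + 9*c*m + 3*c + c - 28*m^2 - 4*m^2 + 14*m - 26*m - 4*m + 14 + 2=-2*c^2 + 4*c + m^2*(8*c - 32) + m*(-2*c^2 + 12*c - 16) + 16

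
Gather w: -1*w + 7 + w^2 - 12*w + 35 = w^2 - 13*w + 42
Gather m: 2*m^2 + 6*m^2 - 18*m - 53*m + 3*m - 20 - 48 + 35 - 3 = 8*m^2 - 68*m - 36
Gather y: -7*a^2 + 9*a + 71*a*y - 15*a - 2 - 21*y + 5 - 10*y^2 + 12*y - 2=-7*a^2 - 6*a - 10*y^2 + y*(71*a - 9) + 1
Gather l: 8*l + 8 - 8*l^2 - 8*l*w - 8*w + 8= -8*l^2 + l*(8 - 8*w) - 8*w + 16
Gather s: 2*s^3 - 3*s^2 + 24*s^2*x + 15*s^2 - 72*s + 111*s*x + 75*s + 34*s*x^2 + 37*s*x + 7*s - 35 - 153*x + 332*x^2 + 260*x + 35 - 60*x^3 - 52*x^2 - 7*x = 2*s^3 + s^2*(24*x + 12) + s*(34*x^2 + 148*x + 10) - 60*x^3 + 280*x^2 + 100*x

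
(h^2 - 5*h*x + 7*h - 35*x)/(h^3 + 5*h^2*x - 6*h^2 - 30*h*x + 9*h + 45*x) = (h^2 - 5*h*x + 7*h - 35*x)/(h^3 + 5*h^2*x - 6*h^2 - 30*h*x + 9*h + 45*x)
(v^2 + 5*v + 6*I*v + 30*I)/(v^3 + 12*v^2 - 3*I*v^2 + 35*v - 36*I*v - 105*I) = (v + 6*I)/(v^2 + v*(7 - 3*I) - 21*I)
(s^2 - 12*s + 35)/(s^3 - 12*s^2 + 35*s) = 1/s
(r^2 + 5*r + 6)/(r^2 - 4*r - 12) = (r + 3)/(r - 6)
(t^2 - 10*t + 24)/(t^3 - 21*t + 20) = (t - 6)/(t^2 + 4*t - 5)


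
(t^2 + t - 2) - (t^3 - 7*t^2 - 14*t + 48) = -t^3 + 8*t^2 + 15*t - 50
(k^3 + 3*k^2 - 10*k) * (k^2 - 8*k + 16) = k^5 - 5*k^4 - 18*k^3 + 128*k^2 - 160*k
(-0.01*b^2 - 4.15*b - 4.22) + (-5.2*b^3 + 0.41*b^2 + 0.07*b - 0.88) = -5.2*b^3 + 0.4*b^2 - 4.08*b - 5.1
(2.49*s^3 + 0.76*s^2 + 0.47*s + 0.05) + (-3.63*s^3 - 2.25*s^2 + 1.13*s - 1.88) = -1.14*s^3 - 1.49*s^2 + 1.6*s - 1.83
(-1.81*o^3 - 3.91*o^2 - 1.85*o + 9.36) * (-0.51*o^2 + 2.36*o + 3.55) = 0.9231*o^5 - 2.2775*o^4 - 14.7096*o^3 - 23.0201*o^2 + 15.5221*o + 33.228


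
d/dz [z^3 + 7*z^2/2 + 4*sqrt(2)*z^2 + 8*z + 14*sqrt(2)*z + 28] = 3*z^2 + 7*z + 8*sqrt(2)*z + 8 + 14*sqrt(2)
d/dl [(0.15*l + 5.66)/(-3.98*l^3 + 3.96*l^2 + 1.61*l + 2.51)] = (1.194*l^3 + 66.9864*l^2 - 44.8272*l - 8.7361)/(15.8404*l^6 - 31.5216*l^5 + 2.866*l^4 - 7.2284*l^3 + 22.4713*l^2 + 8.0822*l + 6.3001)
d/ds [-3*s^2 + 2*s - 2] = 2 - 6*s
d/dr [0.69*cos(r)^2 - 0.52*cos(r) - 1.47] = (0.52 - 1.38*cos(r))*sin(r)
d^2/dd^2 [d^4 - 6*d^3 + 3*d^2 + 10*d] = 12*d^2 - 36*d + 6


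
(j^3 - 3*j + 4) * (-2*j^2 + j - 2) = -2*j^5 + j^4 + 4*j^3 - 11*j^2 + 10*j - 8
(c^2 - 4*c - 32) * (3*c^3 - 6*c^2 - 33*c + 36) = 3*c^5 - 18*c^4 - 105*c^3 + 360*c^2 + 912*c - 1152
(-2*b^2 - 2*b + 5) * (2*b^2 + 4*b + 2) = -4*b^4 - 12*b^3 - 2*b^2 + 16*b + 10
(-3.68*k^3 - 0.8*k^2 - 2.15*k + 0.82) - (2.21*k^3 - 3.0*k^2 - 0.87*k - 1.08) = -5.89*k^3 + 2.2*k^2 - 1.28*k + 1.9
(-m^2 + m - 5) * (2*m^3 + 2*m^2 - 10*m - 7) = -2*m^5 + 2*m^3 - 13*m^2 + 43*m + 35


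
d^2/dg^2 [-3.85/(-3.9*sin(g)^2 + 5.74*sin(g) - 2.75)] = (-234.234*sin(g)^4 + 258.5583*sin(g)^3 + 389.66774*sin(g)^2 - 577.88885*sin(g) + 171.11402)/(3.9*sin(g)^2 - 5.74*sin(g) + 2.75)^3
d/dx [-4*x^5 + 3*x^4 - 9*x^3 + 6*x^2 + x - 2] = -20*x^4 + 12*x^3 - 27*x^2 + 12*x + 1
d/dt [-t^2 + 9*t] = 9 - 2*t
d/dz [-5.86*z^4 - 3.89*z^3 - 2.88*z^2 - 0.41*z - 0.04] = -23.44*z^3 - 11.67*z^2 - 5.76*z - 0.41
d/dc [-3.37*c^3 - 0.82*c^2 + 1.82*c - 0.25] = -10.11*c^2 - 1.64*c + 1.82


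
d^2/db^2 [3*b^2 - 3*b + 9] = 6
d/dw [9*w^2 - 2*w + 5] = 18*w - 2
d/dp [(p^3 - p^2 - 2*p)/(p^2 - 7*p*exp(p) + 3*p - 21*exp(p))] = (-p*(-p^2 + p + 2)*(7*p*exp(p) - 2*p + 28*exp(p) - 3) + (3*p^2 - 2*p - 2)*(p^2 - 7*p*exp(p) + 3*p - 21*exp(p)))/(p^2 - 7*p*exp(p) + 3*p - 21*exp(p))^2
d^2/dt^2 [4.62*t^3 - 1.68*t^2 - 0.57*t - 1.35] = 27.72*t - 3.36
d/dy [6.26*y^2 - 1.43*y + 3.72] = 12.52*y - 1.43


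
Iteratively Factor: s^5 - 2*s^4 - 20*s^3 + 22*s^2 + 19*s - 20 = (s + 4)*(s^4 - 6*s^3 + 4*s^2 + 6*s - 5) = (s - 1)*(s + 4)*(s^3 - 5*s^2 - s + 5) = (s - 1)^2*(s + 4)*(s^2 - 4*s - 5) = (s - 5)*(s - 1)^2*(s + 4)*(s + 1)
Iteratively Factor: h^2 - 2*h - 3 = (h + 1)*(h - 3)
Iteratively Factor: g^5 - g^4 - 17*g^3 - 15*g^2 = (g)*(g^4 - g^3 - 17*g^2 - 15*g) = g^2*(g^3 - g^2 - 17*g - 15) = g^2*(g + 3)*(g^2 - 4*g - 5) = g^2*(g + 1)*(g + 3)*(g - 5)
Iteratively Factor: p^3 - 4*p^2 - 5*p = (p)*(p^2 - 4*p - 5) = p*(p + 1)*(p - 5)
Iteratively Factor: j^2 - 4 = (j - 2)*(j + 2)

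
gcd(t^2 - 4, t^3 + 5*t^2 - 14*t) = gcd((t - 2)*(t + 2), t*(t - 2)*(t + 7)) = t - 2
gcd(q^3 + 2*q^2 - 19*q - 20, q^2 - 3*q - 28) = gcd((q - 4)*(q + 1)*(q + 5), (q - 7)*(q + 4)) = 1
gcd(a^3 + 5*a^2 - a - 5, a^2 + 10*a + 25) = a + 5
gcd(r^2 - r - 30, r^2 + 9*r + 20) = r + 5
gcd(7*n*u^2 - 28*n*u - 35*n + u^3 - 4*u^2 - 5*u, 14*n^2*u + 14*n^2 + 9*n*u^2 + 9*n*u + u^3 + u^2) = 7*n*u + 7*n + u^2 + u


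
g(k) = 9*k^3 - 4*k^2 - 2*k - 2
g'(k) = 27*k^2 - 8*k - 2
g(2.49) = 107.16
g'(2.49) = 145.48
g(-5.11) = -1297.12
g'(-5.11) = 743.91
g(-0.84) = -8.48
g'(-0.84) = 23.77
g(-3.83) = -558.65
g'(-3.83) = 424.70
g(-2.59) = -180.02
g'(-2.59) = 199.84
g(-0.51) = -3.21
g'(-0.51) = 9.10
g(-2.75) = -213.92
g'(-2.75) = 224.19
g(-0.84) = -8.48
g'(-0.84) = 23.77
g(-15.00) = -31247.00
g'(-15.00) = 6193.00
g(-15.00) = -31247.00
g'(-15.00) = 6193.00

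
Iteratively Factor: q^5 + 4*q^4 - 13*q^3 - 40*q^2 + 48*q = (q + 4)*(q^4 - 13*q^2 + 12*q) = (q + 4)^2*(q^3 - 4*q^2 + 3*q) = (q - 3)*(q + 4)^2*(q^2 - q) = (q - 3)*(q - 1)*(q + 4)^2*(q)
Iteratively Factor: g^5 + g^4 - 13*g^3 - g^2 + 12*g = (g + 1)*(g^4 - 13*g^2 + 12*g) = g*(g + 1)*(g^3 - 13*g + 12) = g*(g + 1)*(g + 4)*(g^2 - 4*g + 3) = g*(g - 3)*(g + 1)*(g + 4)*(g - 1)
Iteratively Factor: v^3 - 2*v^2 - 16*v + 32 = (v - 2)*(v^2 - 16) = (v - 2)*(v + 4)*(v - 4)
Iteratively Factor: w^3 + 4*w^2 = (w)*(w^2 + 4*w) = w*(w + 4)*(w)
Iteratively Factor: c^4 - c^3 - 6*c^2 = (c)*(c^3 - c^2 - 6*c) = c*(c + 2)*(c^2 - 3*c) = c^2*(c + 2)*(c - 3)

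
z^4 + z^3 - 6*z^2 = z^2*(z - 2)*(z + 3)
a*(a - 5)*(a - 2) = a^3 - 7*a^2 + 10*a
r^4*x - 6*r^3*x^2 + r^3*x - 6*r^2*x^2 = r^2*(r - 6*x)*(r*x + x)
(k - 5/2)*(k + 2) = k^2 - k/2 - 5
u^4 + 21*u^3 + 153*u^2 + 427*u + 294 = (u + 1)*(u + 6)*(u + 7)^2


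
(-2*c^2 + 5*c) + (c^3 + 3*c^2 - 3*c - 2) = c^3 + c^2 + 2*c - 2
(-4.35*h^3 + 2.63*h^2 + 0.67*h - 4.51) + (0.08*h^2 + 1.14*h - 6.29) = -4.35*h^3 + 2.71*h^2 + 1.81*h - 10.8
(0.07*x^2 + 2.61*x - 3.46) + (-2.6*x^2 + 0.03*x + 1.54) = -2.53*x^2 + 2.64*x - 1.92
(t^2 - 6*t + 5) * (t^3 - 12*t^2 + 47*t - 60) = t^5 - 18*t^4 + 124*t^3 - 402*t^2 + 595*t - 300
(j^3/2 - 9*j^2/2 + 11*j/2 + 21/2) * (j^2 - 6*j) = j^5/2 - 15*j^4/2 + 65*j^3/2 - 45*j^2/2 - 63*j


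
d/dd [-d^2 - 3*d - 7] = -2*d - 3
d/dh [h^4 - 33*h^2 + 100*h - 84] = 4*h^3 - 66*h + 100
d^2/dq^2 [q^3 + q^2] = 6*q + 2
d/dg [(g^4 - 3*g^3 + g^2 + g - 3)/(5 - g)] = (-3*g^4 + 26*g^3 - 46*g^2 + 10*g + 2)/(g^2 - 10*g + 25)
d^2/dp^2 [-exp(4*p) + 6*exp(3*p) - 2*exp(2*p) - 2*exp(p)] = (-16*exp(3*p) + 54*exp(2*p) - 8*exp(p) - 2)*exp(p)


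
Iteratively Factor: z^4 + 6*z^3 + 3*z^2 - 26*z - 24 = (z + 3)*(z^3 + 3*z^2 - 6*z - 8) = (z - 2)*(z + 3)*(z^2 + 5*z + 4) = (z - 2)*(z + 3)*(z + 4)*(z + 1)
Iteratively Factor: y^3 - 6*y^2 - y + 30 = (y - 3)*(y^2 - 3*y - 10) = (y - 5)*(y - 3)*(y + 2)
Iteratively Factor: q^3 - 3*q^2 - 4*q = (q)*(q^2 - 3*q - 4) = q*(q - 4)*(q + 1)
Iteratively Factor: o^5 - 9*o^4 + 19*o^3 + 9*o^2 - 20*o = (o + 1)*(o^4 - 10*o^3 + 29*o^2 - 20*o) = (o - 4)*(o + 1)*(o^3 - 6*o^2 + 5*o) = (o - 5)*(o - 4)*(o + 1)*(o^2 - o) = (o - 5)*(o - 4)*(o - 1)*(o + 1)*(o)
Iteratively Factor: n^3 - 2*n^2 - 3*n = (n - 3)*(n^2 + n) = n*(n - 3)*(n + 1)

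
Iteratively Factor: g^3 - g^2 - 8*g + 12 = (g + 3)*(g^2 - 4*g + 4) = (g - 2)*(g + 3)*(g - 2)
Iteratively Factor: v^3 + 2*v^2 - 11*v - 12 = (v - 3)*(v^2 + 5*v + 4) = (v - 3)*(v + 1)*(v + 4)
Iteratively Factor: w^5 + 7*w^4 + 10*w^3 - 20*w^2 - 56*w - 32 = (w + 2)*(w^4 + 5*w^3 - 20*w - 16) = (w + 2)*(w + 4)*(w^3 + w^2 - 4*w - 4) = (w + 2)^2*(w + 4)*(w^2 - w - 2) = (w + 1)*(w + 2)^2*(w + 4)*(w - 2)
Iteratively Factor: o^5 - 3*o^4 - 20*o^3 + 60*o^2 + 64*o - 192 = (o - 3)*(o^4 - 20*o^2 + 64) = (o - 3)*(o + 2)*(o^3 - 2*o^2 - 16*o + 32) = (o - 4)*(o - 3)*(o + 2)*(o^2 + 2*o - 8) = (o - 4)*(o - 3)*(o + 2)*(o + 4)*(o - 2)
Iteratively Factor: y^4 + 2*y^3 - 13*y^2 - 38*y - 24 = (y + 2)*(y^3 - 13*y - 12) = (y + 1)*(y + 2)*(y^2 - y - 12) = (y - 4)*(y + 1)*(y + 2)*(y + 3)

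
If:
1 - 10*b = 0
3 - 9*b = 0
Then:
No Solution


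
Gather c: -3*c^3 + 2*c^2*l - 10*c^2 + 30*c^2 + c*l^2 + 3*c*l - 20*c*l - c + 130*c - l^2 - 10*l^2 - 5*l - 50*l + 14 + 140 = -3*c^3 + c^2*(2*l + 20) + c*(l^2 - 17*l + 129) - 11*l^2 - 55*l + 154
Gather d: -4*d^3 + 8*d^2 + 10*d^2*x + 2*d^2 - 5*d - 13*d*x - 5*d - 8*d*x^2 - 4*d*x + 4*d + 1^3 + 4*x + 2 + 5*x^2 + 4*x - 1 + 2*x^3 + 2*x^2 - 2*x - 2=-4*d^3 + d^2*(10*x + 10) + d*(-8*x^2 - 17*x - 6) + 2*x^3 + 7*x^2 + 6*x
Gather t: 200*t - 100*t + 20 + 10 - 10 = 100*t + 20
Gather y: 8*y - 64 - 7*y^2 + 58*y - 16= -7*y^2 + 66*y - 80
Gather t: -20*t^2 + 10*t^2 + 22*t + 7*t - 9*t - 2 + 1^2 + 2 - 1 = -10*t^2 + 20*t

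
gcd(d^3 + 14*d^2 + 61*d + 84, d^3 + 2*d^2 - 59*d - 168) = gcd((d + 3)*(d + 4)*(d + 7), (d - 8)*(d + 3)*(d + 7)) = d^2 + 10*d + 21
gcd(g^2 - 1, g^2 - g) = g - 1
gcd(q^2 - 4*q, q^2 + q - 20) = q - 4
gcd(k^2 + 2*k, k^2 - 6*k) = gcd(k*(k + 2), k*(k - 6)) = k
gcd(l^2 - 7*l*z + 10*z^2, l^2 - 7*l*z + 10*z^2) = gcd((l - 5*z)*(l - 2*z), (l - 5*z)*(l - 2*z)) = l^2 - 7*l*z + 10*z^2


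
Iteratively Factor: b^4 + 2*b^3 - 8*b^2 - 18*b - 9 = (b - 3)*(b^3 + 5*b^2 + 7*b + 3) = (b - 3)*(b + 3)*(b^2 + 2*b + 1) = (b - 3)*(b + 1)*(b + 3)*(b + 1)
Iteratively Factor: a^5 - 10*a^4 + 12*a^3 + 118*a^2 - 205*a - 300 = (a - 5)*(a^4 - 5*a^3 - 13*a^2 + 53*a + 60) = (a - 5)*(a + 1)*(a^3 - 6*a^2 - 7*a + 60) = (a - 5)*(a + 1)*(a + 3)*(a^2 - 9*a + 20) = (a - 5)*(a - 4)*(a + 1)*(a + 3)*(a - 5)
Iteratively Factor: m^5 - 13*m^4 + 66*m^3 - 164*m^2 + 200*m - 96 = (m - 3)*(m^4 - 10*m^3 + 36*m^2 - 56*m + 32) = (m - 3)*(m - 2)*(m^3 - 8*m^2 + 20*m - 16) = (m - 3)*(m - 2)^2*(m^2 - 6*m + 8) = (m - 3)*(m - 2)^3*(m - 4)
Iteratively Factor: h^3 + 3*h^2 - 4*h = (h - 1)*(h^2 + 4*h) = (h - 1)*(h + 4)*(h)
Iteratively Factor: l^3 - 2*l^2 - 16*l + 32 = (l - 2)*(l^2 - 16) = (l - 4)*(l - 2)*(l + 4)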